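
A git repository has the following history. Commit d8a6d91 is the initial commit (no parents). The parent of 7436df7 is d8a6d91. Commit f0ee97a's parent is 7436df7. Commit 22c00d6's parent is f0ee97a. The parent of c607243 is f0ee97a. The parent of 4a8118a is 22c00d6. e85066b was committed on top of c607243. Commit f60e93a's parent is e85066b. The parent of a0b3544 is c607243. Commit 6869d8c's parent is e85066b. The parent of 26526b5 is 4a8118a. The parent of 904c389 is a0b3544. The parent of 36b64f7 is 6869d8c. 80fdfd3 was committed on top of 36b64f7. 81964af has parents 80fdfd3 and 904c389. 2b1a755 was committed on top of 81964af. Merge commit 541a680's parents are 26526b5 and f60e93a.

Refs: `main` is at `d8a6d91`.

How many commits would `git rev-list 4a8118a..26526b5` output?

Reachable from 26526b5: {22c00d6, 26526b5, 4a8118a, 7436df7, d8a6d91, f0ee97a}.
Reachable from 4a8118a: {22c00d6, 4a8118a, 7436df7, d8a6d91, f0ee97a}.
In 26526b5's history but not 4a8118a's: {26526b5} — 1 commit.

1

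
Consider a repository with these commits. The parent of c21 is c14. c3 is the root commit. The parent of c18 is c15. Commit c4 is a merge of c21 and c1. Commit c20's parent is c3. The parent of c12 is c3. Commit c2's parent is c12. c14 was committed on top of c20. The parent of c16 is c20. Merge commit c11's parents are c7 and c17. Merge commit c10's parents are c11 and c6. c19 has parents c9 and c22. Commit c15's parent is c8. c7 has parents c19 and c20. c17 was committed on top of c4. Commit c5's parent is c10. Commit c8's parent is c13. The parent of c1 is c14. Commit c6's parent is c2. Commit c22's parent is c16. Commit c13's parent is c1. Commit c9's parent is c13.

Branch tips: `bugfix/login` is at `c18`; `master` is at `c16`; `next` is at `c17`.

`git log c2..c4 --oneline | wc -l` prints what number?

Reachable from c4: {c1, c14, c20, c21, c3, c4}.
Reachable from c2: {c12, c2, c3}.
In c4's history but not c2's: {c1, c14, c20, c21, c4} — 5 commits.

5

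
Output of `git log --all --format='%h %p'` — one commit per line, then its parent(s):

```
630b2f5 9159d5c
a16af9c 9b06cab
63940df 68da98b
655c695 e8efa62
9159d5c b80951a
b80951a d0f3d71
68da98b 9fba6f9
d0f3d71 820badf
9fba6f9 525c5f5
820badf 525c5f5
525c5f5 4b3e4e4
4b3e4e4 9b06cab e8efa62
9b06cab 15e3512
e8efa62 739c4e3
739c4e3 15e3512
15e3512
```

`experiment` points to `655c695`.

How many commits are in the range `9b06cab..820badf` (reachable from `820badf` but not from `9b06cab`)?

Reachable from 820badf: {15e3512, 4b3e4e4, 525c5f5, 739c4e3, 820badf, 9b06cab, e8efa62}.
Reachable from 9b06cab: {15e3512, 9b06cab}.
In 820badf's history but not 9b06cab's: {4b3e4e4, 525c5f5, 739c4e3, 820badf, e8efa62} — 5 commits.

5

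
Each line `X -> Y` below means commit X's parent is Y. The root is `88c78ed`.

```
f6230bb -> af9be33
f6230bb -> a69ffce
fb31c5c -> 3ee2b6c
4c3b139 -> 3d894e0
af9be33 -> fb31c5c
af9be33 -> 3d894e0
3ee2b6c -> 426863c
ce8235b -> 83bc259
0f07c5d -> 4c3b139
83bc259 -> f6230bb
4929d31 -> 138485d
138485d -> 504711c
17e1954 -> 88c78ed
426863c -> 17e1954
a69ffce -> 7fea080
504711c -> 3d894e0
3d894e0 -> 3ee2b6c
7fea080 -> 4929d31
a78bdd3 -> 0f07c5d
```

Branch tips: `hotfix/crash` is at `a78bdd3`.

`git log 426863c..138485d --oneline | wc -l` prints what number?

Reachable from 138485d: {138485d, 17e1954, 3d894e0, 3ee2b6c, 426863c, 504711c, 88c78ed}.
Reachable from 426863c: {17e1954, 426863c, 88c78ed}.
In 138485d's history but not 426863c's: {138485d, 3d894e0, 3ee2b6c, 504711c} — 4 commits.

4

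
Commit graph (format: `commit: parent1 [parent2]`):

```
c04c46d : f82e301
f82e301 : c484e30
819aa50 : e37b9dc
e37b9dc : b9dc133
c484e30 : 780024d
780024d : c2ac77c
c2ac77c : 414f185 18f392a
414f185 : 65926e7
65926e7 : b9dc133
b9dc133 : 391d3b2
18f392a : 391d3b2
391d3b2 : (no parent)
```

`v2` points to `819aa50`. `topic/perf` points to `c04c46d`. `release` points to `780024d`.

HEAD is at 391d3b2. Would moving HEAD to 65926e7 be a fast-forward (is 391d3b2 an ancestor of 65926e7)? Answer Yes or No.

Yes

A fast-forward from 391d3b2 to 65926e7 is possible iff 391d3b2 is an ancestor of 65926e7.
Ancestors of 65926e7: {391d3b2, 65926e7, b9dc133}.
391d3b2 is among them, so fast-forward is possible.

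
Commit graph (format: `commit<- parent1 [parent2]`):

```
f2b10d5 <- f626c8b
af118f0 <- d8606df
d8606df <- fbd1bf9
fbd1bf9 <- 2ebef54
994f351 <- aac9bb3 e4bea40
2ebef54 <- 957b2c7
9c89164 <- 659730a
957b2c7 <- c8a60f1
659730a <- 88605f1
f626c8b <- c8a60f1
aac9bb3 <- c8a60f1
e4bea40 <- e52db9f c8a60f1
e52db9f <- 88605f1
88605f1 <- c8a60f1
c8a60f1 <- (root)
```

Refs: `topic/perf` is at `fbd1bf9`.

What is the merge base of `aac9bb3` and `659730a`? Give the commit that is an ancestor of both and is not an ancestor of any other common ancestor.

Ancestors of aac9bb3: {aac9bb3, c8a60f1}.
Ancestors of 659730a: {659730a, 88605f1, c8a60f1}.
Common ancestors: {c8a60f1}.
The only common ancestor is c8a60f1, so it is the merge base.

c8a60f1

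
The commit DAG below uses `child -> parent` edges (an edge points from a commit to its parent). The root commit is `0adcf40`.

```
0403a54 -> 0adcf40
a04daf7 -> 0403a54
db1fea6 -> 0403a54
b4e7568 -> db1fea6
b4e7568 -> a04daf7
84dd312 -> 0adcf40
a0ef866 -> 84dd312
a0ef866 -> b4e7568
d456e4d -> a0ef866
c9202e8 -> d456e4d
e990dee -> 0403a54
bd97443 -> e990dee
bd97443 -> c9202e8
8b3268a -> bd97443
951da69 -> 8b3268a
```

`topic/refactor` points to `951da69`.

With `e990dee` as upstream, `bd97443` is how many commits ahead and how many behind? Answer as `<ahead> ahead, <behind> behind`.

8 ahead, 0 behind

Reachable from bd97443: {0403a54, 0adcf40, 84dd312, a04daf7, a0ef866, b4e7568, bd97443, c9202e8, d456e4d, db1fea6, e990dee}.
Reachable from e990dee: {0403a54, 0adcf40, e990dee}.
Only in bd97443's history (ahead): {84dd312, a04daf7, a0ef866, b4e7568, bd97443, c9202e8, d456e4d, db1fea6} — 8.
Only in e990dee's history (behind): {} — 0.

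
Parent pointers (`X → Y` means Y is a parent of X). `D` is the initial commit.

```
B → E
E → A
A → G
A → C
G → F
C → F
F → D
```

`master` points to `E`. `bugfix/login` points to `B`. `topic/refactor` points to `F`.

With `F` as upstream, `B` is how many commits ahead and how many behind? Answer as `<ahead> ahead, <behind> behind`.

5 ahead, 0 behind

Reachable from B: {A, B, C, D, E, F, G}.
Reachable from F: {D, F}.
Only in B's history (ahead): {A, B, C, E, G} — 5.
Only in F's history (behind): {} — 0.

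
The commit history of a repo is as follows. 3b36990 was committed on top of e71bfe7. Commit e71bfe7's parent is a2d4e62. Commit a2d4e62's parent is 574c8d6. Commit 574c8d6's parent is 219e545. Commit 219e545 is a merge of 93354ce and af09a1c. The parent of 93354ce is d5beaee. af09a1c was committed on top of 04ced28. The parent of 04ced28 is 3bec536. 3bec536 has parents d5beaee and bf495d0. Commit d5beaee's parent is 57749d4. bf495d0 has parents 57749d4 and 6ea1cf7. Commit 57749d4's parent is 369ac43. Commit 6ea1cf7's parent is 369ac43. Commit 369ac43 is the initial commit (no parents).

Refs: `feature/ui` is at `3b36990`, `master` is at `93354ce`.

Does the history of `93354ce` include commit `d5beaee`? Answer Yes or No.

Ancestors of 93354ce (commits reachable by following parents): {369ac43, 57749d4, 93354ce, d5beaee}.
d5beaee is in that set, so it is an ancestor of 93354ce.

Yes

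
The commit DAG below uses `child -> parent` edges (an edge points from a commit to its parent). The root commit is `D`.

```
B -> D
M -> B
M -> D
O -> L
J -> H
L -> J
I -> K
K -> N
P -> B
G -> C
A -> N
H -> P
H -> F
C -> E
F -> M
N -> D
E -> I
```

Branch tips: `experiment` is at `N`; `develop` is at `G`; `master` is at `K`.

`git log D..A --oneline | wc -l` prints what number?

Reachable from A: {A, D, N}.
Reachable from D: {D}.
In A's history but not D's: {A, N} — 2 commits.

2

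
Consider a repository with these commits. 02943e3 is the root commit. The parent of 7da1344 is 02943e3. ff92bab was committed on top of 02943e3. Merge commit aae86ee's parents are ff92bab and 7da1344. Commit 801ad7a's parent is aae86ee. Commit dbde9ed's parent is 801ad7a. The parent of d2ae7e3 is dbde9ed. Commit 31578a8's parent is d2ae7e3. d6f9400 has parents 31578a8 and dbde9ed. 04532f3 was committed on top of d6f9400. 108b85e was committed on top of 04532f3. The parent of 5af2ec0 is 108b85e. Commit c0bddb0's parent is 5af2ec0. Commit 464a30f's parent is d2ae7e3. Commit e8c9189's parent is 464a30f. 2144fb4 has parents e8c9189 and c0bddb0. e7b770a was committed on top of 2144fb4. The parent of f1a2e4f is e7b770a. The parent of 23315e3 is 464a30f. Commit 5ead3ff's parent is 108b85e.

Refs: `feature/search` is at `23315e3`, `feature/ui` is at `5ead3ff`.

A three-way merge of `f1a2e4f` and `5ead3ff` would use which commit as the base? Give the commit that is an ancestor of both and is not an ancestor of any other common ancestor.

108b85e

Ancestors of f1a2e4f: {02943e3, 04532f3, 108b85e, 2144fb4, 31578a8, 464a30f, 5af2ec0, 7da1344, 801ad7a, aae86ee, c0bddb0, d2ae7e3, d6f9400, dbde9ed, e7b770a, e8c9189, f1a2e4f, ff92bab}.
Ancestors of 5ead3ff: {02943e3, 04532f3, 108b85e, 31578a8, 5ead3ff, 7da1344, 801ad7a, aae86ee, d2ae7e3, d6f9400, dbde9ed, ff92bab}.
Common ancestors: {02943e3, 04532f3, 108b85e, 31578a8, 7da1344, 801ad7a, aae86ee, d2ae7e3, d6f9400, dbde9ed, ff92bab}.
Among these, 108b85e is not an ancestor of any other common ancestor — it is the merge base.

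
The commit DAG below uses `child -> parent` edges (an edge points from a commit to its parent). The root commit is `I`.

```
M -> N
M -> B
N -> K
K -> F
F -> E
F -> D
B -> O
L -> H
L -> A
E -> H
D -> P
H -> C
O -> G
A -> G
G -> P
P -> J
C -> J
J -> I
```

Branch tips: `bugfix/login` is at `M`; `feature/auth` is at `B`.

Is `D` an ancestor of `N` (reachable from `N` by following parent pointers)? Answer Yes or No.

Ancestors of N (commits reachable by following parents): {C, D, E, F, H, I, J, K, N, P}.
D is in that set, so it is an ancestor of N.

Yes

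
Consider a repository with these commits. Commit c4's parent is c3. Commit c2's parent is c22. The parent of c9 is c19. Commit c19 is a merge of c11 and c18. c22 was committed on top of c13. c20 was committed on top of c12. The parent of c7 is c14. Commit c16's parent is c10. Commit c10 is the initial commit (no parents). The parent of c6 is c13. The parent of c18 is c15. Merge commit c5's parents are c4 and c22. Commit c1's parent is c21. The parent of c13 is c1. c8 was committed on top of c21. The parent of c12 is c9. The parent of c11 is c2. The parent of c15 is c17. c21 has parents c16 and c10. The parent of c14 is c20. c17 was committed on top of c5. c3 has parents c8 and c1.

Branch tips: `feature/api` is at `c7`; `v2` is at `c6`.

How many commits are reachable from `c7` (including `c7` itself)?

21

Walking parent pointers from c7: reachable set = {c1, c10, c11, c12, c13, c14, c15, c16, c17, c18, c19, c2, c20, c21, c22, c3, c4, c5, c7, c8, c9}.
That is 21 commits.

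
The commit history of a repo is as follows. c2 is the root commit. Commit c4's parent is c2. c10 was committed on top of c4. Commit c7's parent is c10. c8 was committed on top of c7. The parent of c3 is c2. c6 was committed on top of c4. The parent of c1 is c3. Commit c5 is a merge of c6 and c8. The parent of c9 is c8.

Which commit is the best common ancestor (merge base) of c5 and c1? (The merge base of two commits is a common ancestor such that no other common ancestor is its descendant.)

c2

Ancestors of c5: {c10, c2, c4, c5, c6, c7, c8}.
Ancestors of c1: {c1, c2, c3}.
Common ancestors: {c2}.
The only common ancestor is c2, so it is the merge base.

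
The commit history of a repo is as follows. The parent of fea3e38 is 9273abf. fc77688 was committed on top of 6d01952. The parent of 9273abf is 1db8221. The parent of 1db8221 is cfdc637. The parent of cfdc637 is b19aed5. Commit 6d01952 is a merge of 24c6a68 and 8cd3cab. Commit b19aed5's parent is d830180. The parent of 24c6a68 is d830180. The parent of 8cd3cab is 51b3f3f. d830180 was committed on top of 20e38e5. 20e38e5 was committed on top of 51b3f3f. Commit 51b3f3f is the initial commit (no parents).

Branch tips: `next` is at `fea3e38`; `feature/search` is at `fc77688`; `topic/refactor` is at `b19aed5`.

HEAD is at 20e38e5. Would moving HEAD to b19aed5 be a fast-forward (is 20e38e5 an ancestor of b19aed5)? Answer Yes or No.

Yes

A fast-forward from 20e38e5 to b19aed5 is possible iff 20e38e5 is an ancestor of b19aed5.
Ancestors of b19aed5: {20e38e5, 51b3f3f, b19aed5, d830180}.
20e38e5 is among them, so fast-forward is possible.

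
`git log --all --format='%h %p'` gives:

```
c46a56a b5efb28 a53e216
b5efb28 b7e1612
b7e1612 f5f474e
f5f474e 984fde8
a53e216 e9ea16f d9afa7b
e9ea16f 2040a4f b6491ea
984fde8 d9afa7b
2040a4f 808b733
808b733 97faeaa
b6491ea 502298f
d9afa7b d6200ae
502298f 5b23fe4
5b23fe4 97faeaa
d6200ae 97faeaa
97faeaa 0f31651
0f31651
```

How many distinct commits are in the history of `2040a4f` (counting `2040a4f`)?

Walking parent pointers from 2040a4f: reachable set = {0f31651, 2040a4f, 808b733, 97faeaa}.
That is 4 commits.

4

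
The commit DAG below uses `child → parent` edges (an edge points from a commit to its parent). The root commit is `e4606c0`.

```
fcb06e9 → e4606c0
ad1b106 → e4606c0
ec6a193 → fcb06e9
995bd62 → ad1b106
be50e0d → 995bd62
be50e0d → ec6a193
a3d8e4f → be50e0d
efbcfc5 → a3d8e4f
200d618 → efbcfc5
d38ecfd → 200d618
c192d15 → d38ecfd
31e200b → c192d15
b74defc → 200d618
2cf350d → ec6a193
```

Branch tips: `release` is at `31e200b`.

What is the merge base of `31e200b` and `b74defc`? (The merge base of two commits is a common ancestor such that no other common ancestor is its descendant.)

Ancestors of 31e200b: {200d618, 31e200b, 995bd62, a3d8e4f, ad1b106, be50e0d, c192d15, d38ecfd, e4606c0, ec6a193, efbcfc5, fcb06e9}.
Ancestors of b74defc: {200d618, 995bd62, a3d8e4f, ad1b106, b74defc, be50e0d, e4606c0, ec6a193, efbcfc5, fcb06e9}.
Common ancestors: {200d618, 995bd62, a3d8e4f, ad1b106, be50e0d, e4606c0, ec6a193, efbcfc5, fcb06e9}.
Among these, 200d618 is not an ancestor of any other common ancestor — it is the merge base.

200d618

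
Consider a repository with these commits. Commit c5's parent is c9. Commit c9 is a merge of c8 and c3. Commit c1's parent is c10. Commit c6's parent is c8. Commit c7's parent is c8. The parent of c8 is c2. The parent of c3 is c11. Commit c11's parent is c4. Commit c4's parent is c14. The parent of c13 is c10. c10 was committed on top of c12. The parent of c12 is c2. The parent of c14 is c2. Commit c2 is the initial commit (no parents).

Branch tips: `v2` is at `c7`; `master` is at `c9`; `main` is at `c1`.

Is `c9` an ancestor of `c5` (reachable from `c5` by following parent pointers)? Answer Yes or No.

Yes

Ancestors of c5 (commits reachable by following parents): {c11, c14, c2, c3, c4, c5, c8, c9}.
c9 is in that set, so it is an ancestor of c5.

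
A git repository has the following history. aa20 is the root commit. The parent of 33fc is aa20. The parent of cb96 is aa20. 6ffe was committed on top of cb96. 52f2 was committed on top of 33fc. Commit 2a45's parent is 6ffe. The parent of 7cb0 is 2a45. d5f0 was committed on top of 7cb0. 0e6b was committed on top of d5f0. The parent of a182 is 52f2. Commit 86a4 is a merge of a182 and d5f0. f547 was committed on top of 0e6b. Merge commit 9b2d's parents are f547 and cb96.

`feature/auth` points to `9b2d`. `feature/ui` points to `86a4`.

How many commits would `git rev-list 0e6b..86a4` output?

4

Reachable from 86a4: {2a45, 33fc, 52f2, 6ffe, 7cb0, 86a4, a182, aa20, cb96, d5f0}.
Reachable from 0e6b: {0e6b, 2a45, 6ffe, 7cb0, aa20, cb96, d5f0}.
In 86a4's history but not 0e6b's: {33fc, 52f2, 86a4, a182} — 4 commits.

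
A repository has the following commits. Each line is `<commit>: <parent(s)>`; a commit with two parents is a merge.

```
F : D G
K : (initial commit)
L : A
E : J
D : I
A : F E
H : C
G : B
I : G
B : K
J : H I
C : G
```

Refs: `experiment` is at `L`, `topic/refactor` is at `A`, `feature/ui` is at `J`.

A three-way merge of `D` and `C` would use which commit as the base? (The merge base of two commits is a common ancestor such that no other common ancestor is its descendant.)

G

Ancestors of D: {B, D, G, I, K}.
Ancestors of C: {B, C, G, K}.
Common ancestors: {B, G, K}.
Among these, G is not an ancestor of any other common ancestor — it is the merge base.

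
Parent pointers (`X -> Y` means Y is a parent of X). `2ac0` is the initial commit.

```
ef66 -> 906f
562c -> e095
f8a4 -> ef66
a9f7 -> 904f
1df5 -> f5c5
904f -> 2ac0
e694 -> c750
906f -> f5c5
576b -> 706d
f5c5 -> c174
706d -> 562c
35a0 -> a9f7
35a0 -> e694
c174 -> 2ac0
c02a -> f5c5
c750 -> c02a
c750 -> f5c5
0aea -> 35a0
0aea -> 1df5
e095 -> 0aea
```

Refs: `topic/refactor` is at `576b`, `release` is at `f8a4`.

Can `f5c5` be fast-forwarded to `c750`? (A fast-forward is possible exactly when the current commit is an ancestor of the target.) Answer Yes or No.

Yes

A fast-forward from f5c5 to c750 is possible iff f5c5 is an ancestor of c750.
Ancestors of c750: {2ac0, c02a, c174, c750, f5c5}.
f5c5 is among them, so fast-forward is possible.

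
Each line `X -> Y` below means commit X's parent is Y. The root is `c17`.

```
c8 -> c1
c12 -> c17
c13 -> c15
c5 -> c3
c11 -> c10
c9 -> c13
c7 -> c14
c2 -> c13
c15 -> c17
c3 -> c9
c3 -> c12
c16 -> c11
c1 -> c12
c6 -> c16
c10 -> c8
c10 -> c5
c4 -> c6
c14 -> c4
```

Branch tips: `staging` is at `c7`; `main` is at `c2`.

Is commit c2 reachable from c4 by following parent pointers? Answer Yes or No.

Ancestors of c4: {c1, c10, c11, c12, c13, c15, c16, c17, c3, c4, c5, c6, c8, c9}.
c2 is not in that set, so it is not an ancestor of c4.

No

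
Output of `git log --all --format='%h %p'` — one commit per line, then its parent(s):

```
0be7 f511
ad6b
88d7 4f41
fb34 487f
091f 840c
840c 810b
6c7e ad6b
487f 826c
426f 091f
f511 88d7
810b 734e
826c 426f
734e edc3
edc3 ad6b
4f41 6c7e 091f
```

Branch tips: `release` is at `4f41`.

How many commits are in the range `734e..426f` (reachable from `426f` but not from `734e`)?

Reachable from 426f: {091f, 426f, 734e, 810b, 840c, ad6b, edc3}.
Reachable from 734e: {734e, ad6b, edc3}.
In 426f's history but not 734e's: {091f, 426f, 810b, 840c} — 4 commits.

4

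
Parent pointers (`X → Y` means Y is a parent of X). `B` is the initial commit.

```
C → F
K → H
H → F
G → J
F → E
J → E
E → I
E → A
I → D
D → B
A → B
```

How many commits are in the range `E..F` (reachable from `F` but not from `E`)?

1

Reachable from F: {A, B, D, E, F, I}.
Reachable from E: {A, B, D, E, I}.
In F's history but not E's: {F} — 1 commit.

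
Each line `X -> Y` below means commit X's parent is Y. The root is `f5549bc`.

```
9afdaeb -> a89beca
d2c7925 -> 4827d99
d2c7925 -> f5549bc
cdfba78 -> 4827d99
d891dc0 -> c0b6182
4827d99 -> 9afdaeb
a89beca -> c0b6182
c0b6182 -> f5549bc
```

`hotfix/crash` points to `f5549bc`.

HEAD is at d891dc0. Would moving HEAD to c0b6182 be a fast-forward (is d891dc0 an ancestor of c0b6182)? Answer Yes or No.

A fast-forward from d891dc0 to c0b6182 is possible iff d891dc0 is an ancestor of c0b6182.
Ancestors of c0b6182: {c0b6182, f5549bc}.
d891dc0 is not among them, so fast-forward is not possible.

No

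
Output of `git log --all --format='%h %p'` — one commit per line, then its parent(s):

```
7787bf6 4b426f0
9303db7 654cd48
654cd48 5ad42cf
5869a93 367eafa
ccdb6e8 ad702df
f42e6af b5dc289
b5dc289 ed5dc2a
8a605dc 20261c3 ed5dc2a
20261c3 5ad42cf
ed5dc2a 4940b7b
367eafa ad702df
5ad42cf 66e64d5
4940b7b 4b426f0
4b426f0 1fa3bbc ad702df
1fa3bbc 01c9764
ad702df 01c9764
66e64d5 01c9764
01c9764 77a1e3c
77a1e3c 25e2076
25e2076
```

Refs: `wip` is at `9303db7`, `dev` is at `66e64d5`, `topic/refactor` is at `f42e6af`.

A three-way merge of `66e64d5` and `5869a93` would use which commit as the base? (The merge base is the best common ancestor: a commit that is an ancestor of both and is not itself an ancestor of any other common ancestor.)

Ancestors of 66e64d5: {01c9764, 25e2076, 66e64d5, 77a1e3c}.
Ancestors of 5869a93: {01c9764, 25e2076, 367eafa, 5869a93, 77a1e3c, ad702df}.
Common ancestors: {01c9764, 25e2076, 77a1e3c}.
Among these, 01c9764 is not an ancestor of any other common ancestor — it is the merge base.

01c9764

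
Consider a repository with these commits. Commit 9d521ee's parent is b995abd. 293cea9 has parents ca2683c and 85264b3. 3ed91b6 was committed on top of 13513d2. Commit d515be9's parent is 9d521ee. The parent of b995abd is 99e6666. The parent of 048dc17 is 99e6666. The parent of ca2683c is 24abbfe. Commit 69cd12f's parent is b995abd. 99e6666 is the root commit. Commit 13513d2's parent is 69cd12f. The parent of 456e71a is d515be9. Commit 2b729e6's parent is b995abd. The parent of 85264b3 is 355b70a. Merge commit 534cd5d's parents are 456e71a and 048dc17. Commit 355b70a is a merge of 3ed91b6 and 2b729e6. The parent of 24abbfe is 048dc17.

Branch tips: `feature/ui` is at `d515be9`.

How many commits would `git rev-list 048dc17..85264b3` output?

7

Reachable from 85264b3: {13513d2, 2b729e6, 355b70a, 3ed91b6, 69cd12f, 85264b3, 99e6666, b995abd}.
Reachable from 048dc17: {048dc17, 99e6666}.
In 85264b3's history but not 048dc17's: {13513d2, 2b729e6, 355b70a, 3ed91b6, 69cd12f, 85264b3, b995abd} — 7 commits.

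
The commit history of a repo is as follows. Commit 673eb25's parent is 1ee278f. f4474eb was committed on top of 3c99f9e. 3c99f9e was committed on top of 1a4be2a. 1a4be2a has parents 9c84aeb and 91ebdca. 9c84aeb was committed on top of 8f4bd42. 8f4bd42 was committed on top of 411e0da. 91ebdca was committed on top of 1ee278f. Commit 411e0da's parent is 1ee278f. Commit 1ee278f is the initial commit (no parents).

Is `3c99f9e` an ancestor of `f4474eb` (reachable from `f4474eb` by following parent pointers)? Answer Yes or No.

Ancestors of f4474eb (commits reachable by following parents): {1a4be2a, 1ee278f, 3c99f9e, 411e0da, 8f4bd42, 91ebdca, 9c84aeb, f4474eb}.
3c99f9e is in that set, so it is an ancestor of f4474eb.

Yes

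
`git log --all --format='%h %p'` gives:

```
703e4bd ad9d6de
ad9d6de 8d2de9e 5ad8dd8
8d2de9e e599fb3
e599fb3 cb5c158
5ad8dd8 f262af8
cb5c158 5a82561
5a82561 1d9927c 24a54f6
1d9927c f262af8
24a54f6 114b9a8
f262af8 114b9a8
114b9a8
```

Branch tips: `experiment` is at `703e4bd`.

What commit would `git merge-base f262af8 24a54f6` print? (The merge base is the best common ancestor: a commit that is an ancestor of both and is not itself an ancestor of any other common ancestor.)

Ancestors of f262af8: {114b9a8, f262af8}.
Ancestors of 24a54f6: {114b9a8, 24a54f6}.
Common ancestors: {114b9a8}.
The only common ancestor is 114b9a8, so it is the merge base.

114b9a8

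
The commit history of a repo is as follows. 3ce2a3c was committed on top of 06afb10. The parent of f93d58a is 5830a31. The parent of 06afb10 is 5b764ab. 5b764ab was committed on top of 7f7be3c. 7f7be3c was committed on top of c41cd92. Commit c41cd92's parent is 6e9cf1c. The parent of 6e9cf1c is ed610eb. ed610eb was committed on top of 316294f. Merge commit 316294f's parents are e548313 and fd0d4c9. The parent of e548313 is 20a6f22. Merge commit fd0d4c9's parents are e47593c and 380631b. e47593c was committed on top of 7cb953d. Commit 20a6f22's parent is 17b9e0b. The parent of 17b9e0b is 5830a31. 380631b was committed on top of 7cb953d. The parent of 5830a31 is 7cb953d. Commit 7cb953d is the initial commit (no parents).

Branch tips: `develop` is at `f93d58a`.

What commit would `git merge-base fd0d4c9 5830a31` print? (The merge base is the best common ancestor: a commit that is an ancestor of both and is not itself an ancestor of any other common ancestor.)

Ancestors of fd0d4c9: {380631b, 7cb953d, e47593c, fd0d4c9}.
Ancestors of 5830a31: {5830a31, 7cb953d}.
Common ancestors: {7cb953d}.
The only common ancestor is 7cb953d, so it is the merge base.

7cb953d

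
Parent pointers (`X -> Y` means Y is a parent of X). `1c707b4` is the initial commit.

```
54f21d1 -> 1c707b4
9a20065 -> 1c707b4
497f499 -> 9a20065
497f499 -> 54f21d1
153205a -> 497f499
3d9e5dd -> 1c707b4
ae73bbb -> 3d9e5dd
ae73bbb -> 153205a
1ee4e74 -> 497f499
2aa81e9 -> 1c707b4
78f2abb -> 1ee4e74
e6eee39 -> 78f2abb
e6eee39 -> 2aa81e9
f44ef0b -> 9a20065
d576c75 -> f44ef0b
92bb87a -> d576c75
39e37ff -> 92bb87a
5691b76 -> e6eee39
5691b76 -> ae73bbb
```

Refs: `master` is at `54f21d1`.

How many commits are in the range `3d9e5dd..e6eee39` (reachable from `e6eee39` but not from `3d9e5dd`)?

Reachable from e6eee39: {1c707b4, 1ee4e74, 2aa81e9, 497f499, 54f21d1, 78f2abb, 9a20065, e6eee39}.
Reachable from 3d9e5dd: {1c707b4, 3d9e5dd}.
In e6eee39's history but not 3d9e5dd's: {1ee4e74, 2aa81e9, 497f499, 54f21d1, 78f2abb, 9a20065, e6eee39} — 7 commits.

7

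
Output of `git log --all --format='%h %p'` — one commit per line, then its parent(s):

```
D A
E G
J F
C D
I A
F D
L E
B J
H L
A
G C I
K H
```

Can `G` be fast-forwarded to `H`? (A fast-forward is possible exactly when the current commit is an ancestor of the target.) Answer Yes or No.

A fast-forward from G to H is possible iff G is an ancestor of H.
Ancestors of H: {A, C, D, E, G, H, I, L}.
G is among them, so fast-forward is possible.

Yes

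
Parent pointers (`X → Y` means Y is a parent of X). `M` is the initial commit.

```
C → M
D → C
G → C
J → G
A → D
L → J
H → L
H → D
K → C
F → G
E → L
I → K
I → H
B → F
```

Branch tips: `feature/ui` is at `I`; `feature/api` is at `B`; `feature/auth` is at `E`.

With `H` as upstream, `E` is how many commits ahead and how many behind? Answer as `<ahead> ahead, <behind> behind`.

Reachable from E: {C, E, G, J, L, M}.
Reachable from H: {C, D, G, H, J, L, M}.
Only in E's history (ahead): {E} — 1.
Only in H's history (behind): {D, H} — 2.

1 ahead, 2 behind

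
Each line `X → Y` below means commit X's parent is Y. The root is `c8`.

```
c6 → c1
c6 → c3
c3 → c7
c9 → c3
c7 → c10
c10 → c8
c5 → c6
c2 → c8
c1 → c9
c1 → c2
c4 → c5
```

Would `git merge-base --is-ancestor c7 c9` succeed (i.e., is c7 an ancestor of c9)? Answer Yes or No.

Ancestors of c9 (commits reachable by following parents): {c10, c3, c7, c8, c9}.
c7 is in that set, so it is an ancestor of c9.

Yes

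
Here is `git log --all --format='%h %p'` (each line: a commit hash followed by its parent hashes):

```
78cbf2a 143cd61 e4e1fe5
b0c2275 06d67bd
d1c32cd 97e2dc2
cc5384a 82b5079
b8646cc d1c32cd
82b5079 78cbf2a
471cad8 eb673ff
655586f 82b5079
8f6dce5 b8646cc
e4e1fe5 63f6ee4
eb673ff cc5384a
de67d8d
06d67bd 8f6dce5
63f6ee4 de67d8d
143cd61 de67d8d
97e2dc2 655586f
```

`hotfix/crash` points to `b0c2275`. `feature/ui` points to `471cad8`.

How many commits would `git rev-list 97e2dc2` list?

Walking parent pointers from 97e2dc2: reachable set = {143cd61, 63f6ee4, 655586f, 78cbf2a, 82b5079, 97e2dc2, de67d8d, e4e1fe5}.
That is 8 commits.

8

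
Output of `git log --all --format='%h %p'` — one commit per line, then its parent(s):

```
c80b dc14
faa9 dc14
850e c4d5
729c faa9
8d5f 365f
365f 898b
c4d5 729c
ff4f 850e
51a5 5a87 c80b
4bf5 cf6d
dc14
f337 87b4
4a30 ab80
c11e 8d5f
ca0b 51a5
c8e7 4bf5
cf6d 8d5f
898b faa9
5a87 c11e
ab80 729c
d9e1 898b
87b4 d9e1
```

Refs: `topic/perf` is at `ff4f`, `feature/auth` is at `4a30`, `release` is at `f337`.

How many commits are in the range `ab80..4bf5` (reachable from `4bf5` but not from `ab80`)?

5

Reachable from 4bf5: {365f, 4bf5, 898b, 8d5f, cf6d, dc14, faa9}.
Reachable from ab80: {729c, ab80, dc14, faa9}.
In 4bf5's history but not ab80's: {365f, 4bf5, 898b, 8d5f, cf6d} — 5 commits.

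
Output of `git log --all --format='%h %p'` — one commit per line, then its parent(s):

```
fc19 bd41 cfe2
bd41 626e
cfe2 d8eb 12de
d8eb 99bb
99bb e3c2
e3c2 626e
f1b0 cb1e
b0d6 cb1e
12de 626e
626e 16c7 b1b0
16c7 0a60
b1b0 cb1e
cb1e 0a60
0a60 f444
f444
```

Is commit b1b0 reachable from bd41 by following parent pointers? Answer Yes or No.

Ancestors of bd41 (commits reachable by following parents): {0a60, 16c7, 626e, b1b0, bd41, cb1e, f444}.
b1b0 is in that set, so it is an ancestor of bd41.

Yes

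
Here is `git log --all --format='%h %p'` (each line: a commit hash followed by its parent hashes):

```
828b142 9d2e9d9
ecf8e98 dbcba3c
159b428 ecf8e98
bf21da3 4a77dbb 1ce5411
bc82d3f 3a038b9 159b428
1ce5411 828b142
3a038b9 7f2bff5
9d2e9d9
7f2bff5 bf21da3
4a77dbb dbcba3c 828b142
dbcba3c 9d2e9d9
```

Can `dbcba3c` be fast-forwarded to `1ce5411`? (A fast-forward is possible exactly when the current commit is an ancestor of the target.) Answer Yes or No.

A fast-forward from dbcba3c to 1ce5411 is possible iff dbcba3c is an ancestor of 1ce5411.
Ancestors of 1ce5411: {1ce5411, 828b142, 9d2e9d9}.
dbcba3c is not among them, so fast-forward is not possible.

No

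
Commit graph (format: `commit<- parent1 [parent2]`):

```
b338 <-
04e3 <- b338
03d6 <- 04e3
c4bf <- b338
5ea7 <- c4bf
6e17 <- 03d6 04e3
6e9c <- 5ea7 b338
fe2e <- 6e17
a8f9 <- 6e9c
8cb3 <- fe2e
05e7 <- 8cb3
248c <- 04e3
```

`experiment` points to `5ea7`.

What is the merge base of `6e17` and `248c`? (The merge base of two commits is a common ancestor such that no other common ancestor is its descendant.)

Ancestors of 6e17: {03d6, 04e3, 6e17, b338}.
Ancestors of 248c: {04e3, 248c, b338}.
Common ancestors: {04e3, b338}.
Among these, 04e3 is not an ancestor of any other common ancestor — it is the merge base.

04e3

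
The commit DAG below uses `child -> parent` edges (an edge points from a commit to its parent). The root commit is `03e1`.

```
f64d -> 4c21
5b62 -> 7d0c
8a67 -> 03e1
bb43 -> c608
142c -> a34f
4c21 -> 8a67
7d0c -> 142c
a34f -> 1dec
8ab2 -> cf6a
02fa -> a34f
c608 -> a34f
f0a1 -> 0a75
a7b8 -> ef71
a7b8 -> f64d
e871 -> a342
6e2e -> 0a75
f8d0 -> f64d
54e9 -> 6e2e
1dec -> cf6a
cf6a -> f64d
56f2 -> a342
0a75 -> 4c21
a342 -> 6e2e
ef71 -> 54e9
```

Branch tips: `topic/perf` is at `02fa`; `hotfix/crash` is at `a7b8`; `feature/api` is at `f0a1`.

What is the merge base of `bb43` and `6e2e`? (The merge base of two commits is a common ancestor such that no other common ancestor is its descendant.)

4c21

Ancestors of bb43: {03e1, 1dec, 4c21, 8a67, a34f, bb43, c608, cf6a, f64d}.
Ancestors of 6e2e: {03e1, 0a75, 4c21, 6e2e, 8a67}.
Common ancestors: {03e1, 4c21, 8a67}.
Among these, 4c21 is not an ancestor of any other common ancestor — it is the merge base.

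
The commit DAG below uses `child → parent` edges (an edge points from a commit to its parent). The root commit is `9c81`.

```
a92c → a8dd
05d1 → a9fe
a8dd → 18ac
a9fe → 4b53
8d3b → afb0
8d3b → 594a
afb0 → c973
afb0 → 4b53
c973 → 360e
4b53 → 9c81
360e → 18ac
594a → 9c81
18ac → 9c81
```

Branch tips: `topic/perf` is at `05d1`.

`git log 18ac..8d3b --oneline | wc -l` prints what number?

Reachable from 8d3b: {18ac, 360e, 4b53, 594a, 8d3b, 9c81, afb0, c973}.
Reachable from 18ac: {18ac, 9c81}.
In 8d3b's history but not 18ac's: {360e, 4b53, 594a, 8d3b, afb0, c973} — 6 commits.

6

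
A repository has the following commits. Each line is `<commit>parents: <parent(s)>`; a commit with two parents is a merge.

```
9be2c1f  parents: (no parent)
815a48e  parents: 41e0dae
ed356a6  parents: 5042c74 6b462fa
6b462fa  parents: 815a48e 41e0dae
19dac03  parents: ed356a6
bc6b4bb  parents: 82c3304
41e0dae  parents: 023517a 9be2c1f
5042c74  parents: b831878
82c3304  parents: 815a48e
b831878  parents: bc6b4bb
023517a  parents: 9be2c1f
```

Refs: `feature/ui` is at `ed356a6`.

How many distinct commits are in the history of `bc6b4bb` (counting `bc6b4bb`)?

6

Walking parent pointers from bc6b4bb: reachable set = {023517a, 41e0dae, 815a48e, 82c3304, 9be2c1f, bc6b4bb}.
That is 6 commits.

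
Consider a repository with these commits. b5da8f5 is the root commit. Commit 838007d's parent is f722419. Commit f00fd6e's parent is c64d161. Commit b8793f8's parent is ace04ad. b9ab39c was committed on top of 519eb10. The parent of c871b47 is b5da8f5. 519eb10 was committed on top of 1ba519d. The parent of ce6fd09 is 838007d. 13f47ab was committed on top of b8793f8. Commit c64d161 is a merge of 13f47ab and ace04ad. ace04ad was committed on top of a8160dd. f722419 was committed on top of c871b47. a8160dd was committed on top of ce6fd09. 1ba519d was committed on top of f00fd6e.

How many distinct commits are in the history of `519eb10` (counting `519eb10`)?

Walking parent pointers from 519eb10: reachable set = {13f47ab, 1ba519d, 519eb10, 838007d, a8160dd, ace04ad, b5da8f5, b8793f8, c64d161, c871b47, ce6fd09, f00fd6e, f722419}.
That is 13 commits.

13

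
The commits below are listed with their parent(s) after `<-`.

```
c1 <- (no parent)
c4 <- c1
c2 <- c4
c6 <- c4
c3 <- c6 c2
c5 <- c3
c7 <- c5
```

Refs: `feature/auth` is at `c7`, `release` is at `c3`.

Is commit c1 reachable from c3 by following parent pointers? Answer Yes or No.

Yes

Ancestors of c3 (commits reachable by following parents): {c1, c2, c3, c4, c6}.
c1 is in that set, so it is an ancestor of c3.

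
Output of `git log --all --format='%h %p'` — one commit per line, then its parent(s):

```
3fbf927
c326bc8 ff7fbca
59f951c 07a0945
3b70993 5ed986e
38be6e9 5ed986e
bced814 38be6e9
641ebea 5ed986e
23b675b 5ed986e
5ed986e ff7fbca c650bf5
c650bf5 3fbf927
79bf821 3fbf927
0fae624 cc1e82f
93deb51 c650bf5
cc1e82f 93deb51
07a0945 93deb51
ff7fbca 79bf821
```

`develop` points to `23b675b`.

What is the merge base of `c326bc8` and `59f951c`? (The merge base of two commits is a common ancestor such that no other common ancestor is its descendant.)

3fbf927

Ancestors of c326bc8: {3fbf927, 79bf821, c326bc8, ff7fbca}.
Ancestors of 59f951c: {07a0945, 3fbf927, 59f951c, 93deb51, c650bf5}.
Common ancestors: {3fbf927}.
The only common ancestor is 3fbf927, so it is the merge base.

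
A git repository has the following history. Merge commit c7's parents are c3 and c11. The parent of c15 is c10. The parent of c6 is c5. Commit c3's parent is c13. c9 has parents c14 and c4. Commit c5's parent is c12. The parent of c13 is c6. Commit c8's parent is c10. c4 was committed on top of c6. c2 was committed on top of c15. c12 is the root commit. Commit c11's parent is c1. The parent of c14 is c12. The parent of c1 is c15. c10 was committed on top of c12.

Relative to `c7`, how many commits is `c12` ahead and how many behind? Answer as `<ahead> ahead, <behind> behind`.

0 ahead, 9 behind

Reachable from c12: {c12}.
Reachable from c7: {c1, c10, c11, c12, c13, c15, c3, c5, c6, c7}.
Only in c12's history (ahead): {} — 0.
Only in c7's history (behind): {c1, c10, c11, c13, c15, c3, c5, c6, c7} — 9.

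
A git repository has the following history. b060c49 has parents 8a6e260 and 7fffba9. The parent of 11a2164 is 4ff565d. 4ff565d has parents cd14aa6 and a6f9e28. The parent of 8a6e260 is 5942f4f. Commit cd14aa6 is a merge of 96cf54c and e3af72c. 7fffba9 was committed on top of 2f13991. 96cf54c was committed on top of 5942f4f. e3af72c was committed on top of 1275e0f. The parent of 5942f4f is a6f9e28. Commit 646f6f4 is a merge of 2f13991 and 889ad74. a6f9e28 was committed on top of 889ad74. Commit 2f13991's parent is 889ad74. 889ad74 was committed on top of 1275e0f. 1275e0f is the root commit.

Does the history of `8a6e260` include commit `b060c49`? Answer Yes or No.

Ancestors of 8a6e260: {1275e0f, 5942f4f, 889ad74, 8a6e260, a6f9e28}.
b060c49 is not in that set, so it is not an ancestor of 8a6e260.

No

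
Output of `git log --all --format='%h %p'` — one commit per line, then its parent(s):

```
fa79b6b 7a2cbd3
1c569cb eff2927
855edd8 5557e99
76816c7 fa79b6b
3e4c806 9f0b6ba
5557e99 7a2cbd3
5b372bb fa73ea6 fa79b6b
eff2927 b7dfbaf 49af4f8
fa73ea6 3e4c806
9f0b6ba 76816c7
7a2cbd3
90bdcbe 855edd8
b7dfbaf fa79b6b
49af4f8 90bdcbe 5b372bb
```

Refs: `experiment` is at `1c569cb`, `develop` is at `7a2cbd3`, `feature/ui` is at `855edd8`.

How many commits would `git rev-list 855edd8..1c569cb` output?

Reachable from 1c569cb: {1c569cb, 3e4c806, 49af4f8, 5557e99, 5b372bb, 76816c7, 7a2cbd3, 855edd8, 90bdcbe, 9f0b6ba, b7dfbaf, eff2927, fa73ea6, fa79b6b}.
Reachable from 855edd8: {5557e99, 7a2cbd3, 855edd8}.
In 1c569cb's history but not 855edd8's: {1c569cb, 3e4c806, 49af4f8, 5b372bb, 76816c7, 90bdcbe, 9f0b6ba, b7dfbaf, eff2927, fa73ea6, fa79b6b} — 11 commits.

11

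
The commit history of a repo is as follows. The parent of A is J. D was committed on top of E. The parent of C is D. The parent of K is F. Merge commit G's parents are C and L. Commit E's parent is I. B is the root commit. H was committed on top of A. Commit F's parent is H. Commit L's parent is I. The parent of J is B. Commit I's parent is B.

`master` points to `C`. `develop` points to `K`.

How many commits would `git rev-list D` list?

4

Walking parent pointers from D: reachable set = {B, D, E, I}.
That is 4 commits.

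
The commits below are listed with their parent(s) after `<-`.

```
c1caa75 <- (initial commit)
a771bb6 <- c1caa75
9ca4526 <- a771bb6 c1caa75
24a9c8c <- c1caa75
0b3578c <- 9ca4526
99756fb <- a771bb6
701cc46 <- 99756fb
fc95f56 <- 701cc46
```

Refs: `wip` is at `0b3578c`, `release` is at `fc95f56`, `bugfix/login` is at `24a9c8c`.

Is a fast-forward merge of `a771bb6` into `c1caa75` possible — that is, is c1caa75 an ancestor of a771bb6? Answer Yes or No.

A fast-forward from c1caa75 to a771bb6 is possible iff c1caa75 is an ancestor of a771bb6.
Ancestors of a771bb6: {a771bb6, c1caa75}.
c1caa75 is among them, so fast-forward is possible.

Yes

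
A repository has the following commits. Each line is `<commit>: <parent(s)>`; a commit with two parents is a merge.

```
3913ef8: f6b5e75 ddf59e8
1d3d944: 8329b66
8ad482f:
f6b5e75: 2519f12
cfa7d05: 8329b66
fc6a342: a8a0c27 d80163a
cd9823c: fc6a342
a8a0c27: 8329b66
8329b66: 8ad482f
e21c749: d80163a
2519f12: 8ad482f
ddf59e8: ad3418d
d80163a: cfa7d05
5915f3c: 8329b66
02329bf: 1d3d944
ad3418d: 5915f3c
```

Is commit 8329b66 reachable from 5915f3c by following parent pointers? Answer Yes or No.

Ancestors of 5915f3c (commits reachable by following parents): {5915f3c, 8329b66, 8ad482f}.
8329b66 is in that set, so it is an ancestor of 5915f3c.

Yes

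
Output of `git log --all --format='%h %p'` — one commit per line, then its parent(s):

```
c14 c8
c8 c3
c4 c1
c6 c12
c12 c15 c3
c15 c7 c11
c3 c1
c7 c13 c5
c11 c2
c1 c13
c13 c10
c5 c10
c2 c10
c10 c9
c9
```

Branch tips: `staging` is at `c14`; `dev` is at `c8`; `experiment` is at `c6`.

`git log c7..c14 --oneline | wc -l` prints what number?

Reachable from c14: {c1, c10, c13, c14, c3, c8, c9}.
Reachable from c7: {c10, c13, c5, c7, c9}.
In c14's history but not c7's: {c1, c14, c3, c8} — 4 commits.

4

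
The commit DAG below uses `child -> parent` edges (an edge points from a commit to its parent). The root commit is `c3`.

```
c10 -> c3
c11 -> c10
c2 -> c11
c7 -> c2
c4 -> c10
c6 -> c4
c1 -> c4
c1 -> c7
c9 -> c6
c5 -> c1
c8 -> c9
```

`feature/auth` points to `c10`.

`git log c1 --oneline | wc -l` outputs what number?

7

Walking parent pointers from c1: reachable set = {c1, c10, c11, c2, c3, c4, c7}.
That is 7 commits.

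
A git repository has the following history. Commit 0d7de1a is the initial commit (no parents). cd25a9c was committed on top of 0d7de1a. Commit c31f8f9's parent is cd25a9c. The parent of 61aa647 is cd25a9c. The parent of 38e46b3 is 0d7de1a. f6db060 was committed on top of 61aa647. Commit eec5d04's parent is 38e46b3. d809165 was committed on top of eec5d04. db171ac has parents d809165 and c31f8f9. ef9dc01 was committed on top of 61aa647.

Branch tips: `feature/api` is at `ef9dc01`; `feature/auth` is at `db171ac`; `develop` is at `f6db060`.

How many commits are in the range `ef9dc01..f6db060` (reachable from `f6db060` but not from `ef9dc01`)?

1

Reachable from f6db060: {0d7de1a, 61aa647, cd25a9c, f6db060}.
Reachable from ef9dc01: {0d7de1a, 61aa647, cd25a9c, ef9dc01}.
In f6db060's history but not ef9dc01's: {f6db060} — 1 commit.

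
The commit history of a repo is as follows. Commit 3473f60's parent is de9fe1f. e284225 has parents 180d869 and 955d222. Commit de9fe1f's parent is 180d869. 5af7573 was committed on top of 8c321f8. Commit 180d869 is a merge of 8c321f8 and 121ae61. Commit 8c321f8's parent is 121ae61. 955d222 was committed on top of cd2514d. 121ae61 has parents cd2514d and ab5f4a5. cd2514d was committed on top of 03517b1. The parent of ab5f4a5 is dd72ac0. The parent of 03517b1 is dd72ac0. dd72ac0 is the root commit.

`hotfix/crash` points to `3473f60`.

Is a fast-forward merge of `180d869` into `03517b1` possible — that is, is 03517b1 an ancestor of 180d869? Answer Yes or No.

Yes

A fast-forward from 03517b1 to 180d869 is possible iff 03517b1 is an ancestor of 180d869.
Ancestors of 180d869: {03517b1, 121ae61, 180d869, 8c321f8, ab5f4a5, cd2514d, dd72ac0}.
03517b1 is among them, so fast-forward is possible.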